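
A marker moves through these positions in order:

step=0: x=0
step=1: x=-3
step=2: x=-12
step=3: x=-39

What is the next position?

Step-to-step displacements: -3, -9, -27; each is 3× the previous.
step 4: -39 − 81 → x=-120

x=-120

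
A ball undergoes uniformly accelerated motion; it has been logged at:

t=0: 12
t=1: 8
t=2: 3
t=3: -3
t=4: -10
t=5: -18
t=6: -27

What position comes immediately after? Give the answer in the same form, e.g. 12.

-37

Successive displacements: -4, -5, -6, -7, -8, -9 — each changes by -1.
step 7: -27 − 10 → -37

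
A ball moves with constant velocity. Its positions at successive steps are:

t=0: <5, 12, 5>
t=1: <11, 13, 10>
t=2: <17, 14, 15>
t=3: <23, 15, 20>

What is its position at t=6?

Each step adds <+6, +1, +5> to the position.
step 4: <23, 15, 20> + <+6, +1, +5> → <29, 16, 25>
step 5: <29, 16, 25> + <+6, +1, +5> → <35, 17, 30>
step 6: <35, 17, 30> + <+6, +1, +5> → <41, 18, 35>

<41, 18, 35>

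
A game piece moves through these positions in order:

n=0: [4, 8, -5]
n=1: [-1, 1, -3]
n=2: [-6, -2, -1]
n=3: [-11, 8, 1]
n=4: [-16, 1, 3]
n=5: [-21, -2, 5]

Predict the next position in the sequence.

[-26, 8, 7]

First: linear, -5 per step → -26 at step 6.
Second: cycles through 8, 1, -2 every 3 steps. Step 6 lands at position 0 of the cycle → 8.
Third: linear, +2 per step → 7 at step 6.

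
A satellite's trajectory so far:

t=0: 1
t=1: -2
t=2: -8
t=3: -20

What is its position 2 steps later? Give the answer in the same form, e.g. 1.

Step-to-step displacements: -3, -6, -12; each is 2× the previous.
step 4: -20 − 24 → -44
step 5: -44 − 48 → -92

-92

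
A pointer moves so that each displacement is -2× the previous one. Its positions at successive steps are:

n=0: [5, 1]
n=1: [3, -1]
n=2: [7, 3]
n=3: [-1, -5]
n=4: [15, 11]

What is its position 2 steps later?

Step-to-step displacements: [-2, -2], [+4, +4], [-8, -8], [+16, +16]; each is -2× the previous.
step 5: [15, 11] + [-32, -32] → [-17, -21]
step 6: [-17, -21] + [+64, +64] → [47, 43]

[47, 43]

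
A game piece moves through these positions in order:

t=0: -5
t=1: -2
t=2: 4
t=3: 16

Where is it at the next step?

Step-to-step displacements: +3, +6, +12; each is 2× the previous.
step 4: 16 + 24 → 40

40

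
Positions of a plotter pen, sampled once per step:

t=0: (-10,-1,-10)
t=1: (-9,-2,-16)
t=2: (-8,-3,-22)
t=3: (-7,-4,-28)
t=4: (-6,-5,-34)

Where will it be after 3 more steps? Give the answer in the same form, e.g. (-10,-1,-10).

(-3,-8,-52)

The position changes by (+1,-1,-6) every step.
step 5: (-6,-5,-34) + (+1,-1,-6) → (-5,-6,-40)
step 6: (-5,-6,-40) + (+1,-1,-6) → (-4,-7,-46)
step 7: (-4,-7,-46) + (+1,-1,-6) → (-3,-8,-52)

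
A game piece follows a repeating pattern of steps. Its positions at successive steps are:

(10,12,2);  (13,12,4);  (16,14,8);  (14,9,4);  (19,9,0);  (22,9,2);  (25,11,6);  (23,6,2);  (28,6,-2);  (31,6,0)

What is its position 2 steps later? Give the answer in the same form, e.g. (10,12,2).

The moves between consecutive positions are (+3,+0,+2), (+3,+2,+4), (-2,-5,-4), (+5,+0,-4), (+3,+0,+2), (+3,+2,+4), (-2,-5,-4), (+5,+0,-4), (+3,+0,+2); they repeat the 4-cycle [(+3,+0,+2), (+3,+2,+4), (-2,-5,-4), (+5,+0,-4)].
step 10: apply (+3,+2,+4) → (34,8,4)
step 11: apply (-2,-5,-4) → (32,3,0)

(32,3,0)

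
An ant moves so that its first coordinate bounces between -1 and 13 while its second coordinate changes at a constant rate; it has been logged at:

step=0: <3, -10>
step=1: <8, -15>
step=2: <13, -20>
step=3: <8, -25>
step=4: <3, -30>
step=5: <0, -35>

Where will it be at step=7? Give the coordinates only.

The first coordinate travels 5 per step and bounces off the walls at -1 and 13.
  step 6: 0 → 5
  step 7: 5 → 10
The second coordinate changes by -5 each step: at step 7 it is -45.

<10, -45>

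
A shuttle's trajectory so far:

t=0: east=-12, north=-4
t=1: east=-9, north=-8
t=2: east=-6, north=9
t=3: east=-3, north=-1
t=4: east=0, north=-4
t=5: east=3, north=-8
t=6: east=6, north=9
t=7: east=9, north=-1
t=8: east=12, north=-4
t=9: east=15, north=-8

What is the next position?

east=18, north=9

East: linear, +3 per step → 18 at step 10.
North: cycles through -4, -8, 9, -1 every 4 steps. Step 10 lands at position 2 of the cycle → 9.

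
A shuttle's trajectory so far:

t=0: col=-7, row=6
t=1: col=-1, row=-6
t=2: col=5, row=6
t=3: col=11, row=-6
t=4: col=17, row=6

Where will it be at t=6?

The col coordinate changes by +6 each step, so at step 6 it is -7 + 6·(6) = 29.
The row coordinate repeats the cycle [6, -6] with period 2; step 6 mod 2 = 0, giving 6.

col=29, row=6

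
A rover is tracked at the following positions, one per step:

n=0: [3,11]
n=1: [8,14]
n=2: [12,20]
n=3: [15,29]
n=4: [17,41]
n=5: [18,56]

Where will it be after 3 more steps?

Successive displacements: [+5,+3], [+4,+6], [+3,+9], [+2,+12], [+1,+15] — each changes by [-1,+3].
step 6: [18,56] + [+0,+18] → [18,74]
step 7: [18,74] + [-1,+21] → [17,95]
step 8: [17,95] + [-2,+24] → [15,119]

[15,119]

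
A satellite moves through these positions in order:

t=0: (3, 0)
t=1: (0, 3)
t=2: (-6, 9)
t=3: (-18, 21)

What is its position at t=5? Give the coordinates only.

Consecutive displacements (-3, +3), (-6, +6), (-12, +12) scale by a factor of 2 each step.
step 4: (-18, 21) + (-24, +24) → (-42, 45)
step 5: (-42, 45) + (-48, +48) → (-90, 93)

(-90, 93)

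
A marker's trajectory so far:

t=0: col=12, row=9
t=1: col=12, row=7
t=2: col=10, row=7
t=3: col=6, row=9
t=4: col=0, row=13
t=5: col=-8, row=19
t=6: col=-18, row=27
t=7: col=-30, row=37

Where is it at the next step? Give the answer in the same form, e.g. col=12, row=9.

col=-44, row=49

Successive displacements: (+0, -2), (-2, +0), (-4, +2), (-6, +4), (-8, +6), (-10, +8), (-12, +10) — each changes by (-2, +2).
step 8: col=-30, row=37 + (-14, +12) → col=-44, row=49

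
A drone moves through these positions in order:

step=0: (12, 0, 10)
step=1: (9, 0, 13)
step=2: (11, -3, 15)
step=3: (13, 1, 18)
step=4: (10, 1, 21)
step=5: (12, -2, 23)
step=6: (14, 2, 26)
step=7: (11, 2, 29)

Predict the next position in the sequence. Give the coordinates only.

The moves between consecutive positions are (-3, +0, +3), (+2, -3, +2), (+2, +4, +3), (-3, +0, +3), (+2, -3, +2), (+2, +4, +3), (-3, +0, +3); they repeat the 3-cycle [(-3, +0, +3), (+2, -3, +2), (+2, +4, +3)].
step 8: apply (+2, -3, +2) → (13, -1, 31)

(13, -1, 31)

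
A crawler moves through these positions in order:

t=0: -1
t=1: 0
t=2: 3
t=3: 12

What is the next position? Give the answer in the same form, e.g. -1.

39

The jumps are +1, +3, +9 — a geometric progression with ratio 3.
step 4: 12 + 27 → 39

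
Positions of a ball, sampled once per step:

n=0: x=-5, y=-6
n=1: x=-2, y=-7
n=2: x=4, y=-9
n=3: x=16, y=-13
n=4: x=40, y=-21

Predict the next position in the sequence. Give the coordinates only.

x=88, y=-37

The jumps are (+3,-1), (+6,-2), (+12,-4), (+24,-8) — a geometric progression with ratio 2.
step 5: x=40, y=-21 + (+48,-16) → x=88, y=-37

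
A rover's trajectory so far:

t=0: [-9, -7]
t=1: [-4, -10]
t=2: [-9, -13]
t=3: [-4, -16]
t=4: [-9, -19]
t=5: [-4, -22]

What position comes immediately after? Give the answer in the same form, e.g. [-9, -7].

First: cycles through -9, -4 every 2 steps. Step 6 lands at position 0 of the cycle → -9.
Second: linear, -3 per step → -25 at step 6.

[-9, -25]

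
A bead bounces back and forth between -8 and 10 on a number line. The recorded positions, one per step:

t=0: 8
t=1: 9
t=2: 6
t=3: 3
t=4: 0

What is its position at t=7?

The value travels 3 per step and bounces off the walls at -8 and 10.
  step 5: 0 → -3
  step 6: -3 → -6
  step 7: -6 → -7

-7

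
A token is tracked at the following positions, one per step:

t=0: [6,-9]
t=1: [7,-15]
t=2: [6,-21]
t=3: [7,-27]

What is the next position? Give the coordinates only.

The first coordinate repeats the cycle [6, 7] with period 2; step 4 mod 2 = 0, giving 6.
The second coordinate changes by -6 each step, so at step 4 it is -9 + 4·(-6) = -33.

[6,-33]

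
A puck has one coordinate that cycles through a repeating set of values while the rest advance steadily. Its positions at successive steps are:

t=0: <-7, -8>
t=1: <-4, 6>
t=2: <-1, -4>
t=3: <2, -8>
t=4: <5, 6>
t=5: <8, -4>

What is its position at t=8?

The first coordinate changes by +3 each step, so at step 8 it is -7 + 8·(3) = 17.
The second coordinate repeats the cycle [-8, 6, -4] with period 3; step 8 mod 3 = 2, giving -4.

<17, -4>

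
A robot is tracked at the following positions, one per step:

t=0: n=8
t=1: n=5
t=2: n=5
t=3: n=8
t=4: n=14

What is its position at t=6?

n=35

Taking differences between consecutive positions: -3, +0, +3, +6. These grow by +3 each step.
step 5: 14 + 9 → n=23
step 6: 23 + 12 → n=35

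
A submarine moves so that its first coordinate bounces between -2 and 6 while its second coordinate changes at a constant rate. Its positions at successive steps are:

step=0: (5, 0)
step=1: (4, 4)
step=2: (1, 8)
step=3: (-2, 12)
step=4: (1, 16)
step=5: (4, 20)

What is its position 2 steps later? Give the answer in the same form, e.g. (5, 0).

(2, 28)

The first coordinate reflects between -2 and 6, moving 3 per step.
  step 6: 4 → 5
  step 7: 5 → 2
The second coordinate changes by +4 each step: at step 7 it is 28.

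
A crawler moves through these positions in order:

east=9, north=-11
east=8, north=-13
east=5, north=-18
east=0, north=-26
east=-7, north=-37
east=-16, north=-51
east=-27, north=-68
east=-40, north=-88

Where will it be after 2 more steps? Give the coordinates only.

First differences are (-1,-2), (-3,-5), (-5,-8), (-7,-11), (-9,-14), (-11,-17), (-13,-20); their common second difference is (-2,-3) (constant acceleration).
step 8: east=-40, north=-88 + (-15,-23) → east=-55, north=-111
step 9: east=-55, north=-111 + (-17,-26) → east=-72, north=-137

east=-72, north=-137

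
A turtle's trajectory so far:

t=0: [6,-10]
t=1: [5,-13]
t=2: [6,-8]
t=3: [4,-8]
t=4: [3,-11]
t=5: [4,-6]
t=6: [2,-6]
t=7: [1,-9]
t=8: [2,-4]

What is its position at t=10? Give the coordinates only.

The moves between consecutive positions are [-1,-3], [+1,+5], [-2,+0], [-1,-3], [+1,+5], [-2,+0], [-1,-3], [+1,+5]; they repeat the 3-cycle [[-1,-3], [+1,+5], [-2,+0]].
step 9: apply [-2,+0] → [0,-4]
step 10: apply [-1,-3] → [-1,-7]

[-1,-7]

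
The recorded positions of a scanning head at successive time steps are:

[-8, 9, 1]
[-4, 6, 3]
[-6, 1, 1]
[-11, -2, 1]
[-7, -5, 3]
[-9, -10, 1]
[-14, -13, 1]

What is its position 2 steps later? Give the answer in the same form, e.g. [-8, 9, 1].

Differencing gives [+4, -3, +2], [-2, -5, -2], [-5, -3, +0], [+4, -3, +2], [-2, -5, -2], [-5, -3, +0]. This is the pattern [+4, -3, +2], [-2, -5, -2], [-5, -3, +0] repeated.
step 7: apply [+4, -3, +2] → [-10, -16, 3]
step 8: apply [-2, -5, -2] → [-12, -21, 1]

[-12, -21, 1]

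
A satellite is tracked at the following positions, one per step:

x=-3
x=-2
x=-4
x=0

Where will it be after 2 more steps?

x=8

Step-to-step displacements: +1, -2, +4; each is -2× the previous.
step 4: 0 − 8 → x=-8
step 5: -8 + 16 → x=8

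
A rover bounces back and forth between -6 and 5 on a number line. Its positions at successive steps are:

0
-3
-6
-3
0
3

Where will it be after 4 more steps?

-5

The value travels 3 per step and bounces off the walls at -6 and 5.
  step 6: 3 → 4
  step 7: 4 → 1
  step 8: 1 → -2
  step 9: -2 → -5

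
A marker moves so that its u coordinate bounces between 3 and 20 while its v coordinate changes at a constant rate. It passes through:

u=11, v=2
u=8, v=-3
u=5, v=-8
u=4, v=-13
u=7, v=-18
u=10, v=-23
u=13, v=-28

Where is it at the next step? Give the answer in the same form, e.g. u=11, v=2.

u=16, v=-33

The u coordinate travels 3 per step and bounces off the walls at 3 and 20.
  step 7: 13 → 16
The v coordinate changes by -5 each step: at step 7 it is -33.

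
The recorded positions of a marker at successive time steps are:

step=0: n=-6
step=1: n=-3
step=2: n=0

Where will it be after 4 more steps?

n=12

Each step adds +3 to the position.
step 3: 0 + 3 → n=3
step 4: 3 + 3 → n=6
step 5: 6 + 3 → n=9
step 6: 9 + 3 → n=12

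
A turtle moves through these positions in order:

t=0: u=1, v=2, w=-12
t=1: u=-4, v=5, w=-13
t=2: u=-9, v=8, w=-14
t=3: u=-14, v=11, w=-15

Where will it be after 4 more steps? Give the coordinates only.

Constant displacement of (-5,+3,-1) per step.
step 4: u=-14, v=11, w=-15 + (-5,+3,-1) → u=-19, v=14, w=-16
step 5: u=-19, v=14, w=-16 + (-5,+3,-1) → u=-24, v=17, w=-17
step 6: u=-24, v=17, w=-17 + (-5,+3,-1) → u=-29, v=20, w=-18
step 7: u=-29, v=20, w=-18 + (-5,+3,-1) → u=-34, v=23, w=-19

u=-34, v=23, w=-19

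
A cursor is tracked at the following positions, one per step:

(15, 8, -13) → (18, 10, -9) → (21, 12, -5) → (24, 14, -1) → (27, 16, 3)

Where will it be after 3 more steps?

(36, 22, 15)

The position changes by (+3, +2, +4) every step.
step 5: (27, 16, 3) + (+3, +2, +4) → (30, 18, 7)
step 6: (30, 18, 7) + (+3, +2, +4) → (33, 20, 11)
step 7: (33, 20, 11) + (+3, +2, +4) → (36, 22, 15)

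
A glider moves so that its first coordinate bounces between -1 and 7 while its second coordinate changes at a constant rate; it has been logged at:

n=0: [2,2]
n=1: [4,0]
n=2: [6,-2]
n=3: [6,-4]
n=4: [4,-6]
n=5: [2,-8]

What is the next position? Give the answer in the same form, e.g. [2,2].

The first coordinate travels 2 per step and bounces off the walls at -1 and 7.
  step 6: 2 → 0
The second coordinate changes by -2 each step: at step 6 it is -10.

[0,-10]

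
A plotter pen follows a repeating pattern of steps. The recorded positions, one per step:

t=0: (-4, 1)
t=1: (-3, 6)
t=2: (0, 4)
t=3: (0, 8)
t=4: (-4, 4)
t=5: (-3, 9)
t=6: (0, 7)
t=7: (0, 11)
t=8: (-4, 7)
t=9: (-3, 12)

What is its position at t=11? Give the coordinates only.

Differencing gives (+1, +5), (+3, -2), (+0, +4), (-4, -4), (+1, +5), (+3, -2), (+0, +4), (-4, -4), (+1, +5). This is the pattern (+1, +5), (+3, -2), (+0, +4), (-4, -4) repeated.
step 10: apply (+3, -2) → (0, 10)
step 11: apply (+0, +4) → (0, 14)

(0, 14)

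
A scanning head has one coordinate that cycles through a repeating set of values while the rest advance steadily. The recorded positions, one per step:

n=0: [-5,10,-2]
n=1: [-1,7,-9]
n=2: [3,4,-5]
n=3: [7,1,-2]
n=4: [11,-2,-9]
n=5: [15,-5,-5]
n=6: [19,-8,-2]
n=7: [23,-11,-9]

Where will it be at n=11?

First: linear, +4 per step → 39 at step 11.
Second: linear, -3 per step → -23 at step 11.
Third: cycles through -2, -9, -5 every 3 steps. Step 11 lands at position 2 of the cycle → -5.

[39,-23,-5]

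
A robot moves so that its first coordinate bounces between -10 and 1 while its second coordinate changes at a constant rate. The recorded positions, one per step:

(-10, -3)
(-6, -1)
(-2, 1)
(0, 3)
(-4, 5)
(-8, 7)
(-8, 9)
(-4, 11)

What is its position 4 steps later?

The first coordinate reflects between -10 and 1, moving 4 per step.
  step 8: -4 → 0
  step 9: 0 → -2
  step 10: -2 → -6
  step 11: -6 → -10
The second coordinate changes by +2 each step: at step 11 it is 19.

(-10, 19)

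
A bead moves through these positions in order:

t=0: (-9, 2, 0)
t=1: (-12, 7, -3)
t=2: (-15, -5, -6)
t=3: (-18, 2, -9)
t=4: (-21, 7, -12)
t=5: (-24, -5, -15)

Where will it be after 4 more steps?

(-36, 2, -27)

First: linear, -3 per step → -36 at step 9.
Second: cycles through 2, 7, -5 every 3 steps. Step 9 lands at position 0 of the cycle → 2.
Third: linear, -3 per step → -27 at step 9.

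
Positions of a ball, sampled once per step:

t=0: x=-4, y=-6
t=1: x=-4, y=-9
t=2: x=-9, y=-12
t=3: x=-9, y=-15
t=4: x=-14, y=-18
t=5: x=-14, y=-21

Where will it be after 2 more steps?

The moves between consecutive positions are (+0, -3), (-5, -3), (+0, -3), (-5, -3), (+0, -3); they repeat the 2-cycle [(+0, -3), (-5, -3)].
step 6: apply (-5, -3) → x=-19, y=-24
step 7: apply (+0, -3) → x=-19, y=-27

x=-19, y=-27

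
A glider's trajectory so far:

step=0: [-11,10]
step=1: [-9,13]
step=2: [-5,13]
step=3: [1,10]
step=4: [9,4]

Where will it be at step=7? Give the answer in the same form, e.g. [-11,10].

First differences are [+2,+3], [+4,+0], [+6,-3], [+8,-6]; their common second difference is [+2,-3] (constant acceleration).
step 5: [9,4] + [+10,-9] → [19,-5]
step 6: [19,-5] + [+12,-12] → [31,-17]
step 7: [31,-17] + [+14,-15] → [45,-32]

[45,-32]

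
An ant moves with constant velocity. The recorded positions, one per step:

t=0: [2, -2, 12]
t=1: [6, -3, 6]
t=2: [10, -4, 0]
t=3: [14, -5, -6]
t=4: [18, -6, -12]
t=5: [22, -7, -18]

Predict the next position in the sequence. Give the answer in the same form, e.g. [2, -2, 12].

[26, -8, -24]

Each step adds [+4, -1, -6] to the position.
step 6: [22, -7, -18] + [+4, -1, -6] → [26, -8, -24]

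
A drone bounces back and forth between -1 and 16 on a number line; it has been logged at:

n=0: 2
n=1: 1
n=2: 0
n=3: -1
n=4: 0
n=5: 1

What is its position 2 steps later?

The value travels 1 per step and bounces off the walls at -1 and 16.
  step 6: 1 → 2
  step 7: 2 → 3

3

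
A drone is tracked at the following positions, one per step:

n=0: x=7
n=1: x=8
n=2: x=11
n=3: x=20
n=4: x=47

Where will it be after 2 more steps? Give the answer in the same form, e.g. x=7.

x=371

The jumps are +1, +3, +9, +27 — a geometric progression with ratio 3.
step 5: 47 + 81 → x=128
step 6: 128 + 243 → x=371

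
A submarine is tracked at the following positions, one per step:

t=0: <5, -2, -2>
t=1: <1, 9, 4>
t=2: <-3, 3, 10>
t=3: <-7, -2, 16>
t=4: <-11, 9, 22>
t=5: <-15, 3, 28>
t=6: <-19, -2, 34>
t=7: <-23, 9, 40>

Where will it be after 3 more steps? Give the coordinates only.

<-35, 9, 58>

The first coordinate changes by -4 each step, so at step 10 it is 5 + 10·(-4) = -35.
The second coordinate repeats the cycle [-2, 9, 3] with period 3; step 10 mod 3 = 1, giving 9.
The third coordinate changes by +6 each step, so at step 10 it is -2 + 10·(6) = 58.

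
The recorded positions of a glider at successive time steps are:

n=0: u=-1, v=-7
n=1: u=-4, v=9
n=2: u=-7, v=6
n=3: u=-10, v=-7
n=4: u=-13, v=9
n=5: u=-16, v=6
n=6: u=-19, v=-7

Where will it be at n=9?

U: linear, -3 per step → -28 at step 9.
V: cycles through -7, 9, 6 every 3 steps. Step 9 lands at position 0 of the cycle → -7.

u=-28, v=-7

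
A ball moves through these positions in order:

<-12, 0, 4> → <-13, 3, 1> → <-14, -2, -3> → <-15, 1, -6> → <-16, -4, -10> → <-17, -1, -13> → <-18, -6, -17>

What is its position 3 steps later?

<-21, -5, -27>

Differencing gives <-1, +3, -3>, <-1, -5, -4>, <-1, +3, -3>, <-1, -5, -4>, <-1, +3, -3>, <-1, -5, -4>. This is the pattern <-1, +3, -3>, <-1, -5, -4> repeated.
step 7: apply <-1, +3, -3> → <-19, -3, -20>
step 8: apply <-1, -5, -4> → <-20, -8, -24>
step 9: apply <-1, +3, -3> → <-21, -5, -27>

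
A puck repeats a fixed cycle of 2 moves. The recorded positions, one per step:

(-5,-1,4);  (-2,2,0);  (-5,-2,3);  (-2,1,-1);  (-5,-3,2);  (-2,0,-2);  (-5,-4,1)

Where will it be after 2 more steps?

Differencing gives (+3,+3,-4), (-3,-4,+3), (+3,+3,-4), (-3,-4,+3), (+3,+3,-4), (-3,-4,+3). This is the pattern (+3,+3,-4), (-3,-4,+3) repeated.
step 7: apply (+3,+3,-4) → (-2,-1,-3)
step 8: apply (-3,-4,+3) → (-5,-5,0)

(-5,-5,0)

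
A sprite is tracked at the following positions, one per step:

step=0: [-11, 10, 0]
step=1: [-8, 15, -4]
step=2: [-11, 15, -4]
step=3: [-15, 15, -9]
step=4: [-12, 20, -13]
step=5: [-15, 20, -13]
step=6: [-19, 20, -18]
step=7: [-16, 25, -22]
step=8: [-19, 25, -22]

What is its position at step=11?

The moves between consecutive positions are [+3, +5, -4], [-3, +0, +0], [-4, +0, -5], [+3, +5, -4], [-3, +0, +0], [-4, +0, -5], [+3, +5, -4], [-3, +0, +0]; they repeat the 3-cycle [[+3, +5, -4], [-3, +0, +0], [-4, +0, -5]].
step 9: apply [-4, +0, -5] → [-23, 25, -27]
step 10: apply [+3, +5, -4] → [-20, 30, -31]
step 11: apply [-3, +0, +0] → [-23, 30, -31]

[-23, 30, -31]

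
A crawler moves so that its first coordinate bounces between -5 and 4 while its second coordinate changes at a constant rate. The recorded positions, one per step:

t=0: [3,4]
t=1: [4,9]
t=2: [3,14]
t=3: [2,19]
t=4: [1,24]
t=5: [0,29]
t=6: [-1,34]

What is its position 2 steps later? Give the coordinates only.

The first coordinate travels 1 per step and bounces off the walls at -5 and 4.
  step 7: -1 → -2
  step 8: -2 → -3
The second coordinate changes by +5 each step: at step 8 it is 44.

[-3,44]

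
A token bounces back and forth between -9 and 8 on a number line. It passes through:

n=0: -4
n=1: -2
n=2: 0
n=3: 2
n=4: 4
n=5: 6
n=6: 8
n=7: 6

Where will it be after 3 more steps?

0

The value reflects between -9 and 8, moving 2 per step.
  step 8: 6 → 4
  step 9: 4 → 2
  step 10: 2 → 0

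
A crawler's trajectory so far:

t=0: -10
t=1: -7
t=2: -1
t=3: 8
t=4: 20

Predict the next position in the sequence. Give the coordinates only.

Taking differences between consecutive positions: +3, +6, +9, +12. These grow by +3 each step.
step 5: 20 + 15 → 35

35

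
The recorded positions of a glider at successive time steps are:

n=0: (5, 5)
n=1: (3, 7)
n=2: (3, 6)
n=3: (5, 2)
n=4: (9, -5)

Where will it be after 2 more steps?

(23, -28)

Taking differences between consecutive positions: (-2, +2), (+0, -1), (+2, -4), (+4, -7). These grow by (+2, -3) each step.
step 5: (9, -5) + (+6, -10) → (15, -15)
step 6: (15, -15) + (+8, -13) → (23, -28)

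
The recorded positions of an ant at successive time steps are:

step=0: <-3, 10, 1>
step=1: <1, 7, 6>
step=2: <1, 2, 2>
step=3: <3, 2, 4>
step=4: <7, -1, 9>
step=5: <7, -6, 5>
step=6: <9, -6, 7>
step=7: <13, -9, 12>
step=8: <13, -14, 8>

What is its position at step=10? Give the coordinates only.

<19, -17, 15>

The moves between consecutive positions are <+4, -3, +5>, <+0, -5, -4>, <+2, +0, +2>, <+4, -3, +5>, <+0, -5, -4>, <+2, +0, +2>, <+4, -3, +5>, <+0, -5, -4>; they repeat the 3-cycle [<+4, -3, +5>, <+0, -5, -4>, <+2, +0, +2>].
step 9: apply <+2, +0, +2> → <15, -14, 10>
step 10: apply <+4, -3, +5> → <19, -17, 15>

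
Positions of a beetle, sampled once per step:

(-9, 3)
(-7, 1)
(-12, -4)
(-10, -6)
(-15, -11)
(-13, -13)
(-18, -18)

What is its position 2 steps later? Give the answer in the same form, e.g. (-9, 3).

The moves between consecutive positions are (+2, -2), (-5, -5), (+2, -2), (-5, -5), (+2, -2), (-5, -5); they repeat the 2-cycle [(+2, -2), (-5, -5)].
step 7: apply (+2, -2) → (-16, -20)
step 8: apply (-5, -5) → (-21, -25)

(-21, -25)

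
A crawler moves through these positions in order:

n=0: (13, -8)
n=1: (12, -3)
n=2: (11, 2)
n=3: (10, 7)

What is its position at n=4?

Each step adds (-1, +5) to the position.
step 4: (10, 7) + (-1, +5) → (9, 12)

(9, 12)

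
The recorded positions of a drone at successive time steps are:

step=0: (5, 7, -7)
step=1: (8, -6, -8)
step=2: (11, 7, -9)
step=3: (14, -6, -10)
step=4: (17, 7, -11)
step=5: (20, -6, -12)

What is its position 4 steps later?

The first coordinate changes by +3 each step, so at step 9 it is 5 + 9·(3) = 32.
The second coordinate repeats the cycle [7, -6] with period 2; step 9 mod 2 = 1, giving -6.
The third coordinate changes by -1 each step, so at step 9 it is -7 + 9·(-1) = -16.

(32, -6, -16)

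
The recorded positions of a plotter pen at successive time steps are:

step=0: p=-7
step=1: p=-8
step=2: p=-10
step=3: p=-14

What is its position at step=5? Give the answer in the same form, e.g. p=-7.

Consecutive displacements -1, -2, -4 scale by a factor of 2 each step.
step 4: -14 − 8 → p=-22
step 5: -22 − 16 → p=-38

p=-38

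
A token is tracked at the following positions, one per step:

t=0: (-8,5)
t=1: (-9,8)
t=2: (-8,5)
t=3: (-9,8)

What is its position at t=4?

Step-to-step displacements: (-1,+3), (+1,-3), (-1,+3); each is -1× the previous.
step 4: (-9,8) + (+1,-3) → (-8,5)

(-8,5)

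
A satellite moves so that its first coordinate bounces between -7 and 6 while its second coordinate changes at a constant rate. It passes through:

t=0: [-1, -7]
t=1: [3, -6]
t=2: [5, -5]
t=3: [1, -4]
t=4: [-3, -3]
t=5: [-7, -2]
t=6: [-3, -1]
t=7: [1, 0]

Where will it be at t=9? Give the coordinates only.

The first coordinate reflects between -7 and 6, moving 4 per step.
  step 8: 1 → 5
  step 9: 5 → 3
The second coordinate changes by +1 each step: at step 9 it is 2.

[3, 2]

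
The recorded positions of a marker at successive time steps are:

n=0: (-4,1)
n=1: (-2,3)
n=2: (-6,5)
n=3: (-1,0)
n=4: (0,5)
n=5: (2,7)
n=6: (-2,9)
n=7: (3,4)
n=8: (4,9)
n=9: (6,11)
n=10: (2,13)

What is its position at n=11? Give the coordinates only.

The moves between consecutive positions are (+2,+2), (-4,+2), (+5,-5), (+1,+5), (+2,+2), (-4,+2), (+5,-5), (+1,+5), (+2,+2), (-4,+2); they repeat the 4-cycle [(+2,+2), (-4,+2), (+5,-5), (+1,+5)].
step 11: apply (+5,-5) → (7,8)

(7,8)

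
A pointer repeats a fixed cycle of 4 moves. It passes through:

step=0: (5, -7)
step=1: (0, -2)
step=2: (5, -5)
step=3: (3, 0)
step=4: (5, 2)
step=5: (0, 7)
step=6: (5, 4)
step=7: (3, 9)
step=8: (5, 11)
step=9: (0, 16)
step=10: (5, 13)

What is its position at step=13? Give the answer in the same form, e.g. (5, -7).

Differencing gives (-5, +5), (+5, -3), (-2, +5), (+2, +2), (-5, +5), (+5, -3), (-2, +5), (+2, +2), (-5, +5), (+5, -3). This is the pattern (-5, +5), (+5, -3), (-2, +5), (+2, +2) repeated.
step 11: apply (-2, +5) → (3, 18)
step 12: apply (+2, +2) → (5, 20)
step 13: apply (-5, +5) → (0, 25)

(0, 25)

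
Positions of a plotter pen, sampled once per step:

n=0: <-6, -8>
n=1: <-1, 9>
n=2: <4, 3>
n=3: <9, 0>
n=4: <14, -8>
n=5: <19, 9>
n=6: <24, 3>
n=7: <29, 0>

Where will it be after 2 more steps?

<39, 9>

The first coordinate changes by +5 each step, so at step 9 it is -6 + 9·(5) = 39.
The second coordinate repeats the cycle [-8, 9, 3, 0] with period 4; step 9 mod 4 = 1, giving 9.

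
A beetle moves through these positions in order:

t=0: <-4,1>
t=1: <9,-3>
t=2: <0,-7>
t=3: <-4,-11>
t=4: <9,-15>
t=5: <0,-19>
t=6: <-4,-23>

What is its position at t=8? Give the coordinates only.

<0,-31>

First: cycles through -4, 9, 0 every 3 steps. Step 8 lands at position 2 of the cycle → 0.
Second: linear, -4 per step → -31 at step 8.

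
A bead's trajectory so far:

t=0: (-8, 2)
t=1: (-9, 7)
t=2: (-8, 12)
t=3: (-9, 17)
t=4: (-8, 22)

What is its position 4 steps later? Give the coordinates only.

First: cycles through -8, -9 every 2 steps. Step 8 lands at position 0 of the cycle → -8.
Second: linear, +5 per step → 42 at step 8.

(-8, 42)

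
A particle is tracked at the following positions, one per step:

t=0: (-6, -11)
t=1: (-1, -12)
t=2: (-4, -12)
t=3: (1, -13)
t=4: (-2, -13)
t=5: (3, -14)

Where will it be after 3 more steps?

The moves between consecutive positions are (+5, -1), (-3, +0), (+5, -1), (-3, +0), (+5, -1); they repeat the 2-cycle [(+5, -1), (-3, +0)].
step 6: apply (-3, +0) → (0, -14)
step 7: apply (+5, -1) → (5, -15)
step 8: apply (-3, +0) → (2, -15)

(2, -15)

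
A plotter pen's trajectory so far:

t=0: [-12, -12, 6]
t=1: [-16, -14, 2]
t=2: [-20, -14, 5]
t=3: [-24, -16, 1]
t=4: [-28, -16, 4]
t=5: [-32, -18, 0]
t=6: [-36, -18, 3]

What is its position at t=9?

[-48, -22, -2]

The moves between consecutive positions are [-4, -2, -4], [-4, +0, +3], [-4, -2, -4], [-4, +0, +3], [-4, -2, -4], [-4, +0, +3]; they repeat the 2-cycle [[-4, -2, -4], [-4, +0, +3]].
step 7: apply [-4, -2, -4] → [-40, -20, -1]
step 8: apply [-4, +0, +3] → [-44, -20, 2]
step 9: apply [-4, -2, -4] → [-48, -22, -2]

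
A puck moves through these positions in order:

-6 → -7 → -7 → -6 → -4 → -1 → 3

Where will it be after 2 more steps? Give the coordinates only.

First differences are -1, +0, +1, +2, +3, +4; their common second difference is +1 (constant acceleration).
step 7: 3 + 5 → 8
step 8: 8 + 6 → 14

14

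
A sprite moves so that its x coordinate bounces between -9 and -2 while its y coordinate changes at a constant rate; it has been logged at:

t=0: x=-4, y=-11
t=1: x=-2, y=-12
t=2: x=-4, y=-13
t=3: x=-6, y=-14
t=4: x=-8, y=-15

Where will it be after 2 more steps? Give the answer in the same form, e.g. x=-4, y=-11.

x=-6, y=-17

The x coordinate reflects between -9 and -2, moving 2 per step.
  step 5: -8 → -8
  step 6: -8 → -6
The y coordinate changes by -1 each step: at step 6 it is -17.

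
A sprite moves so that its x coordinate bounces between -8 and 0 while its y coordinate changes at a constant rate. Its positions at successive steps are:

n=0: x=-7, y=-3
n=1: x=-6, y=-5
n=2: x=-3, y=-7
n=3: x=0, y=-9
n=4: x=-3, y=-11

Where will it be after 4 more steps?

The x coordinate reflects between -8 and 0, moving 3 per step.
  step 5: -3 → -6
  step 6: -6 → -7
  step 7: -7 → -4
  step 8: -4 → -1
The y coordinate changes by -2 each step: at step 8 it is -19.

x=-1, y=-19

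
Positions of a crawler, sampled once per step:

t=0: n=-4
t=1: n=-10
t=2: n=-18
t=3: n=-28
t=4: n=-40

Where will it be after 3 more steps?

n=-88

Successive displacements: -6, -8, -10, -12 — each changes by -2.
step 5: -40 − 14 → n=-54
step 6: -54 − 16 → n=-70
step 7: -70 − 18 → n=-88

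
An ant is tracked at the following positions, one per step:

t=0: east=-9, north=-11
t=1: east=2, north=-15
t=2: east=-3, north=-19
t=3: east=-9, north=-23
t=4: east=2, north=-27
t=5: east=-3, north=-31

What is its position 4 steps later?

east=-9, north=-47

East: cycles through -9, 2, -3 every 3 steps. Step 9 lands at position 0 of the cycle → -9.
North: linear, -4 per step → -47 at step 9.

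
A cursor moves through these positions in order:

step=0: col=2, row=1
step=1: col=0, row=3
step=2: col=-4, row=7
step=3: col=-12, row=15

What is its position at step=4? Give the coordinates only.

The jumps are (-2, +2), (-4, +4), (-8, +8) — a geometric progression with ratio 2.
step 4: col=-12, row=15 + (-16, +16) → col=-28, row=31

col=-28, row=31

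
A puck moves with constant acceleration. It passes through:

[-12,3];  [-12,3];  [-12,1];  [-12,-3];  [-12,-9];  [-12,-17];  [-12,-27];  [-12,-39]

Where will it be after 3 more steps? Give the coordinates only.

Successive displacements: [+0,+0], [+0,-2], [+0,-4], [+0,-6], [+0,-8], [+0,-10], [+0,-12] — each changes by [+0,-2].
step 8: [-12,-39] + [+0,-14] → [-12,-53]
step 9: [-12,-53] + [+0,-16] → [-12,-69]
step 10: [-12,-69] + [+0,-18] → [-12,-87]

[-12,-87]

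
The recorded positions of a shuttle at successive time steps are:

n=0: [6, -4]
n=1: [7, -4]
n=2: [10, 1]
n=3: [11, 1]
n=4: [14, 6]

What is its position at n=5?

Step-to-step displacements: [+1, +0], [+3, +5], [+1, +0], [+3, +5] — a repeating cycle of length 2.
step 5: apply [+1, +0] → [15, 6]

[15, 6]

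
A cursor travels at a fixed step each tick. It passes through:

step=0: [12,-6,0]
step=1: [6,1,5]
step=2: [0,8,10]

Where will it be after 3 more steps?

Constant displacement of [-6,+7,+5] per step.
step 3: [0,8,10] + [-6,+7,+5] → [-6,15,15]
step 4: [-6,15,15] + [-6,+7,+5] → [-12,22,20]
step 5: [-12,22,20] + [-6,+7,+5] → [-18,29,25]

[-18,29,25]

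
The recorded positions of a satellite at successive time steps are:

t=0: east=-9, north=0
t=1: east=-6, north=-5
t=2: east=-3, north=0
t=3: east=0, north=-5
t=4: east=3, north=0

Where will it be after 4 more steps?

The east coordinate changes by +3 each step, so at step 8 it is -9 + 8·(3) = 15.
The north coordinate repeats the cycle [0, -5] with period 2; step 8 mod 2 = 0, giving 0.

east=15, north=0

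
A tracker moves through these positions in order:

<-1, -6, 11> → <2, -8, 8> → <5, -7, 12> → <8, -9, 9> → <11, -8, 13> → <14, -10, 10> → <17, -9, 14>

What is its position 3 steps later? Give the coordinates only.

The moves between consecutive positions are <+3, -2, -3>, <+3, +1, +4>, <+3, -2, -3>, <+3, +1, +4>, <+3, -2, -3>, <+3, +1, +4>; they repeat the 2-cycle [<+3, -2, -3>, <+3, +1, +4>].
step 7: apply <+3, -2, -3> → <20, -11, 11>
step 8: apply <+3, +1, +4> → <23, -10, 15>
step 9: apply <+3, -2, -3> → <26, -12, 12>

<26, -12, 12>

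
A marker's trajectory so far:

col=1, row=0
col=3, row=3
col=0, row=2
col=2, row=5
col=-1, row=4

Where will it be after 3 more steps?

Step-to-step displacements: (+2, +3), (-3, -1), (+2, +3), (-3, -1) — a repeating cycle of length 2.
step 5: apply (+2, +3) → col=1, row=7
step 6: apply (-3, -1) → col=-2, row=6
step 7: apply (+2, +3) → col=0, row=9

col=0, row=9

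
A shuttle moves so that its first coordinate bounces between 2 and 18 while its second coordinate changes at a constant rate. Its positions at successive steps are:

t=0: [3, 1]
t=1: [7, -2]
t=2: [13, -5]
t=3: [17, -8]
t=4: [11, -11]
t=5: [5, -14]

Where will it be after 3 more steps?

The first coordinate travels 6 per step and bounces off the walls at 2 and 18.
  step 6: 5 → 5
  step 7: 5 → 11
  step 8: 11 → 17
The second coordinate changes by -3 each step: at step 8 it is -23.

[17, -23]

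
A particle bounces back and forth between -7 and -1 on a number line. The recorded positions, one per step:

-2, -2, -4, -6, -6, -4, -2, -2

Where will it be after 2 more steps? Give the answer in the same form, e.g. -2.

The value reflects between -7 and -1, moving 2 per step.
  step 8: -2 → -4
  step 9: -4 → -6

-6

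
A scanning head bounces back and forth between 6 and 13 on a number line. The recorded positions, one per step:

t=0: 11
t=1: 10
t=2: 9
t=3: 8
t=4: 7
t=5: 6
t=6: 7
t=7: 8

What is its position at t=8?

9

The value reflects between 6 and 13, moving 1 per step.
  step 8: 8 → 9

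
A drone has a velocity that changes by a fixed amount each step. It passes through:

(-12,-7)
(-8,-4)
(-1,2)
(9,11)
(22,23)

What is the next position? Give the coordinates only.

Successive displacements: (+4,+3), (+7,+6), (+10,+9), (+13,+12) — each changes by (+3,+3).
step 5: (22,23) + (+16,+15) → (38,38)

(38,38)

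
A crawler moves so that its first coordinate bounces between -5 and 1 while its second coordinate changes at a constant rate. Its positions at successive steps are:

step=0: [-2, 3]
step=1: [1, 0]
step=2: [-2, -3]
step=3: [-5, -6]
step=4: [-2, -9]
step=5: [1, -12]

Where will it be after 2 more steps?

The first coordinate travels 3 per step and bounces off the walls at -5 and 1.
  step 6: 1 → -2
  step 7: -2 → -5
The second coordinate changes by -3 each step: at step 7 it is -18.

[-5, -18]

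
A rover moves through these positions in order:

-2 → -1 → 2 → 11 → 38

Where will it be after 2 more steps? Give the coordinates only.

362

Step-to-step displacements: +1, +3, +9, +27; each is 3× the previous.
step 5: 38 + 81 → 119
step 6: 119 + 243 → 362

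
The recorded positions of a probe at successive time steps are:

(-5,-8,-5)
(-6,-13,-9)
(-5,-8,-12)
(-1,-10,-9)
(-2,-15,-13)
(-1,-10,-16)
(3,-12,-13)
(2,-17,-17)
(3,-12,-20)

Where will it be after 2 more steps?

Differencing gives (-1,-5,-4), (+1,+5,-3), (+4,-2,+3), (-1,-5,-4), (+1,+5,-3), (+4,-2,+3), (-1,-5,-4), (+1,+5,-3). This is the pattern (-1,-5,-4), (+1,+5,-3), (+4,-2,+3) repeated.
step 9: apply (+4,-2,+3) → (7,-14,-17)
step 10: apply (-1,-5,-4) → (6,-19,-21)

(6,-19,-21)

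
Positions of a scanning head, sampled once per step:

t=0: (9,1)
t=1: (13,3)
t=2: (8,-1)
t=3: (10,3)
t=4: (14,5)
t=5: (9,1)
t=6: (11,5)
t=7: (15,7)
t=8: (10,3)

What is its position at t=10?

(16,9)

Step-to-step displacements: (+4,+2), (-5,-4), (+2,+4), (+4,+2), (-5,-4), (+2,+4), (+4,+2), (-5,-4) — a repeating cycle of length 3.
step 9: apply (+2,+4) → (12,7)
step 10: apply (+4,+2) → (16,9)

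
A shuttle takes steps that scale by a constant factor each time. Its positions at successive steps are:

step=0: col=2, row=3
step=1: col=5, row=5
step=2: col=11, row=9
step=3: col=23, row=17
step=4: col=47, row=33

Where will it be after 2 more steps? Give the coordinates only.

col=191, row=129

Step-to-step displacements: (+3, +2), (+6, +4), (+12, +8), (+24, +16); each is 2× the previous.
step 5: col=47, row=33 + (+48, +32) → col=95, row=65
step 6: col=95, row=65 + (+96, +64) → col=191, row=129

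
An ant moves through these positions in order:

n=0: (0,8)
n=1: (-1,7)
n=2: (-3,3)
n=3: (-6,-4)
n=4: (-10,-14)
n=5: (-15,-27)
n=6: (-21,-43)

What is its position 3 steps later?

(-45,-109)

First differences are (-1,-1), (-2,-4), (-3,-7), (-4,-10), (-5,-13), (-6,-16); their common second difference is (-1,-3) (constant acceleration).
step 7: (-21,-43) + (-7,-19) → (-28,-62)
step 8: (-28,-62) + (-8,-22) → (-36,-84)
step 9: (-36,-84) + (-9,-25) → (-45,-109)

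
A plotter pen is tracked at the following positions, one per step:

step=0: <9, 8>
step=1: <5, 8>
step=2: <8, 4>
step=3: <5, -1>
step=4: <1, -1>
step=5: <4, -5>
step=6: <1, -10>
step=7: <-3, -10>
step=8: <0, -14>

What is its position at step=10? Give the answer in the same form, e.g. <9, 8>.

Step-to-step displacements: <-4, +0>, <+3, -4>, <-3, -5>, <-4, +0>, <+3, -4>, <-3, -5>, <-4, +0>, <+3, -4> — a repeating cycle of length 3.
step 9: apply <-3, -5> → <-3, -19>
step 10: apply <-4, +0> → <-7, -19>

<-7, -19>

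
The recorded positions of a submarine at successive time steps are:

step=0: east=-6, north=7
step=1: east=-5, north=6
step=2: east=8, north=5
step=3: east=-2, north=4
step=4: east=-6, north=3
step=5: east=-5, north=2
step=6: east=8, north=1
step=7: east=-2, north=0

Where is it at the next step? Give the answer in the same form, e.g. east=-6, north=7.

east=-6, north=-1

East: cycles through -6, -5, 8, -2 every 4 steps. Step 8 lands at position 0 of the cycle → -6.
North: linear, -1 per step → -1 at step 8.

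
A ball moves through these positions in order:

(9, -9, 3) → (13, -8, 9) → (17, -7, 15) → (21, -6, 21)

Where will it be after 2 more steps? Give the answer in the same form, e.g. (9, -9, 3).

(29, -4, 33)

Each step adds (+4, +1, +6) to the position.
step 4: (21, -6, 21) + (+4, +1, +6) → (25, -5, 27)
step 5: (25, -5, 27) + (+4, +1, +6) → (29, -4, 33)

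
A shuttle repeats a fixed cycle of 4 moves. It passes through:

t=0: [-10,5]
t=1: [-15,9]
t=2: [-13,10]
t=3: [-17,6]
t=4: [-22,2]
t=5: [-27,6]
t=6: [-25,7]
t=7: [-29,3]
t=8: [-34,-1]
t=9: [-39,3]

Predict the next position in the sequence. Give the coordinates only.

[-37,4]

Differencing gives [-5,+4], [+2,+1], [-4,-4], [-5,-4], [-5,+4], [+2,+1], [-4,-4], [-5,-4], [-5,+4]. This is the pattern [-5,+4], [+2,+1], [-4,-4], [-5,-4] repeated.
step 10: apply [+2,+1] → [-37,4]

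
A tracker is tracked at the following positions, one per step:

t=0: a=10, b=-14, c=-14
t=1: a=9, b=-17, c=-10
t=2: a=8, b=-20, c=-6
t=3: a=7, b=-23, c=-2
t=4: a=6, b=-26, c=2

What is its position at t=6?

The position changes by (-1,-3,+4) every step.
step 5: a=6, b=-26, c=2 + (-1,-3,+4) → a=5, b=-29, c=6
step 6: a=5, b=-29, c=6 + (-1,-3,+4) → a=4, b=-32, c=10

a=4, b=-32, c=10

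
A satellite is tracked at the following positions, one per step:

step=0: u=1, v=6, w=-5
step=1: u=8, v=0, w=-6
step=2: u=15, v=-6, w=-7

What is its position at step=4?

u=29, v=-18, w=-9

Each step adds (+7, -6, -1) to the position.
step 3: u=15, v=-6, w=-7 + (+7, -6, -1) → u=22, v=-12, w=-8
step 4: u=22, v=-12, w=-8 + (+7, -6, -1) → u=29, v=-18, w=-9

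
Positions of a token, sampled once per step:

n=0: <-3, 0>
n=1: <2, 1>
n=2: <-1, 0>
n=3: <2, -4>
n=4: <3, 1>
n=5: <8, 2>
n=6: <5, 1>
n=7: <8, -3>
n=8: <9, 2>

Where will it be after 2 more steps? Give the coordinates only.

<11, 2>

Step-to-step displacements: <+5, +1>, <-3, -1>, <+3, -4>, <+1, +5>, <+5, +1>, <-3, -1>, <+3, -4>, <+1, +5> — a repeating cycle of length 4.
step 9: apply <+5, +1> → <14, 3>
step 10: apply <-3, -1> → <11, 2>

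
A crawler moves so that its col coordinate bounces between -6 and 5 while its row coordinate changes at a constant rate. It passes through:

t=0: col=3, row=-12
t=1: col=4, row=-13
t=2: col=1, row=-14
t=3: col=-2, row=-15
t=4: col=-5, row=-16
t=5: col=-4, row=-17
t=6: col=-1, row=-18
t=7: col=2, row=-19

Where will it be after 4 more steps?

The col coordinate travels 3 per step and bounces off the walls at -6 and 5.
  step 8: 2 → 5
  step 9: 5 → 2
  step 10: 2 → -1
  step 11: -1 → -4
The row coordinate changes by -1 each step: at step 11 it is -23.

col=-4, row=-23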